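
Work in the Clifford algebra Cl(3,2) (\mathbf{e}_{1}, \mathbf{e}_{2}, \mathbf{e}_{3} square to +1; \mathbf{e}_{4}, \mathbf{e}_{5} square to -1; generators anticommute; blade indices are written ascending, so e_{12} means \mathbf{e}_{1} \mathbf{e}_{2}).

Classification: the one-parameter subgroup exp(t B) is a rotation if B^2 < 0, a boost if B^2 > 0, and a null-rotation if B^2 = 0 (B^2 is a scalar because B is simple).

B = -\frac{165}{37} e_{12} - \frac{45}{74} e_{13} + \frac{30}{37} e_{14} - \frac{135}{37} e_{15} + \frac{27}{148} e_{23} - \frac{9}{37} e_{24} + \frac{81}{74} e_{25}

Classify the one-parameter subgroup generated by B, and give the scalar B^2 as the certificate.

B^2 term by term: the squares give (-\frac{165}{37})^2*(e_{12})^2 + (-\frac{45}{74})^2*(e_{13})^2 + (\frac{30}{37})^2*(e_{14})^2 + (-\frac{135}{37})^2*(e_{15})^2 + (\frac{27}{148})^2*(e_{23})^2 + (-\frac{9}{37})^2*(e_{24})^2 + (\frac{81}{74})^2*(e_{25})^2 = \frac{27225}{1369}*(-1) + \frac{2025}{5476}*(-1) + \frac{900}{1369}*(+1) + \frac{18225}{1369}*(+1) + \frac{729}{21904}*(-1) + \frac{81}{1369}*(+1) + \frac{6561}{5476}*(+1) = -\frac{81}{16} (each basis 2-blade squares to minus the product of its generators' squares); cross terms between blades sharing an index anticommute and cancel; the commuting (index-disjoint) pairs give grade-4 terms 2*c*c'*(blade product), which cancel blade by blade — e_{1234}: -\frac{405}{1369} + \frac{405}{1369} = 0; e_{1235}: \frac{3645}{2738} - \frac{3645}{2738} = 0; e_{1245}: -\frac{2430}{1369} + \frac{2430}{1369} = 0 — confirming B is simple. So B^2 = -\frac{81}{16}.
Answer: rotation, certificate B^2 = -\frac{81}{16}. The class reads off the invariant scalar -\frac{81}{16} directly.


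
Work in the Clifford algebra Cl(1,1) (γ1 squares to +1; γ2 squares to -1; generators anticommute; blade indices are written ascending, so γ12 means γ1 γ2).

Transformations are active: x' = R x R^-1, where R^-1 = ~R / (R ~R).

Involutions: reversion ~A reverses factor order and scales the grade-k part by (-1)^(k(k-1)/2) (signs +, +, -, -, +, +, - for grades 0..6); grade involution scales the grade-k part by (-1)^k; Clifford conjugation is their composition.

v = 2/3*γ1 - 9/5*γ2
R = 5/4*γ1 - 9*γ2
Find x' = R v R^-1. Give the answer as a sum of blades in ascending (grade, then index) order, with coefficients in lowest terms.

~R = 5/4*γ1 - 9*γ2, and R ~R = -1271/16, so R^-1 = ~R / (-1271/16).
R v = -461/30 + 15/4*γ12
Answer: -698/3813*γ1 - 10689/6355*γ2


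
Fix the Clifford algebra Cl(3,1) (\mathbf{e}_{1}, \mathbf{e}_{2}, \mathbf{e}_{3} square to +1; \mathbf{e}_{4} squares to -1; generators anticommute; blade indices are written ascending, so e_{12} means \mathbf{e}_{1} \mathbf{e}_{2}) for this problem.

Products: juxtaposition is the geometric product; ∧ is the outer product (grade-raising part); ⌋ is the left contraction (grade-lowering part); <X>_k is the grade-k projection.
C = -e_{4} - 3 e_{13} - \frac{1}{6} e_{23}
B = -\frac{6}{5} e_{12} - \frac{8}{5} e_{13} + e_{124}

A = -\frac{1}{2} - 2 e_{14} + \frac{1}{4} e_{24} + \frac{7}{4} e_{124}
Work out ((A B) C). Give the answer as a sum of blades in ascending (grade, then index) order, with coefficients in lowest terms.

step 1: \frac{7}{4} + \frac{1}{4} e_{1} + 2 e_{2} + \frac{21}{10} e_{4} + \frac{3}{5} e_{12} + \frac{4}{5} e_{13} + \frac{3}{10} e_{14} + \frac{12}{5} e_{24} + \frac{16}{5} e_{34} - \frac{1}{2} e_{124} + \frac{14}{5} e_{234} + \frac{2}{5} e_{1234}
step 2: \frac{9}{2} + \frac{3}{10} e_{1} + \frac{12}{5} e_{2} + \frac{127}{60} e_{3} - \frac{77}{60} e_{4} - \frac{11}{30} e_{12} - \frac{107}{20} e_{13} + \frac{113}{12} e_{14} + \frac{517}{120} e_{23} - \frac{8}{3} e_{24} - \frac{13}{10} e_{34} + \frac{763}{120} e_{123} - 9 e_{124} - \frac{421}{60} e_{134} - \frac{37}{20} e_{234} + \frac{143}{20} e_{1234}
Answer: \frac{9}{2} + \frac{3}{10} e_{1} + \frac{12}{5} e_{2} + \frac{127}{60} e_{3} - \frac{77}{60} e_{4} - \frac{11}{30} e_{12} - \frac{107}{20} e_{13} + \frac{113}{12} e_{14} + \frac{517}{120} e_{23} - \frac{8}{3} e_{24} - \frac{13}{10} e_{34} + \frac{763}{120} e_{123} - 9 e_{124} - \frac{421}{60} e_{134} - \frac{37}{20} e_{234} + \frac{143}{20} e_{1234}


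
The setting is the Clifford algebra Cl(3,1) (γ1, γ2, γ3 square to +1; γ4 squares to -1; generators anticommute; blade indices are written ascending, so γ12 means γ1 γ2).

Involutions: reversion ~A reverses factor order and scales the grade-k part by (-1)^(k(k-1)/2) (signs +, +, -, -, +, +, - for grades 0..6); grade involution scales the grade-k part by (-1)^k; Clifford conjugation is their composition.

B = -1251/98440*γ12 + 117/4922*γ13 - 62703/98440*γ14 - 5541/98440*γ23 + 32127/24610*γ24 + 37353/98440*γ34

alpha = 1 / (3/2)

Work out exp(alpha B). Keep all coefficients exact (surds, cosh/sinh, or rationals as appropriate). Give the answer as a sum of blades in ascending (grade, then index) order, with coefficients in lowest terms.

B^2 term by term: the squares give (-1251/98440)^2*(γ12)^2 + (117/4922)^2*(γ13)^2 + (-62703/98440)^2*(γ14)^2 + (-5541/98440)^2*(γ23)^2 + (32127/24610)^2*(γ24)^2 + (37353/98440)^2*(γ34)^2 = 1565001/9690433600*(-1) + 13689/24226084*(-1) + 3931666209/9690433600*(+1) + 30702681/9690433600*(-1) + 1032144129/605652100*(+1) + 1395246609/9690433600*(+1) = 9/4 (each basis 2-blade squares to minus the product of its generators' squares); cross terms between blades sharing an index anticommute and cancel; the commuting (index-disjoint) pairs give grade-4 terms 2*c*c'*(blade product), which cancel blade by blade — γ1234: -46728603/4845216800 - 3758859/60565210 + 347437323/4845216800 = 0 — confirming B is simple. So B^2 = 9/4.
B^2 = 9/4 — hyperbolic case — the even/odd split gives cosh and sinh: l = 3/2, alpha*l = 1, so exp(alpha B) = cosh(1) + (sinh(1)/(3/2))*B = cosh(1) + (2*sinh(1)/3)*B.
Answer: cosh(1) - 417*sinh(1)/49220*γ12 + 39*sinh(1)/2461*γ13 - 20901*sinh(1)/49220*γ14 - 1847*sinh(1)/49220*γ23 + 10709*sinh(1)/12305*γ24 + 12451*sinh(1)/49220*γ34


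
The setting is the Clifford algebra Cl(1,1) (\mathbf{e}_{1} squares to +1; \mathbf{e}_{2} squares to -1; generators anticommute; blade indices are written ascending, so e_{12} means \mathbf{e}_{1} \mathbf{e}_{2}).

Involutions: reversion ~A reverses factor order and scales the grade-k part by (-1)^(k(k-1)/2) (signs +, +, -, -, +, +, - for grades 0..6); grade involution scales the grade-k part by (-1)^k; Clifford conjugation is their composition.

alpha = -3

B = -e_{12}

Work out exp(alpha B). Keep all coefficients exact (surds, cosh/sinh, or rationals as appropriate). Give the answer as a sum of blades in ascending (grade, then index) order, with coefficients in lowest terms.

B^2 = (-1)^2*(e_{12})^2 = 1*(+1) = 1 (a basis 2-blade squares to minus the product of its generators' squares).
B^2 = 1 — since the square is positive, the closed form is hyperbolic: l = 1, alpha*l = -3, so exp(alpha B) = cosh(-3) + (sinh(-3)/1)*B = \cosh{\left(3 \right)} + (- \sinh{\left(3 \right)})*B.
Answer: \cosh{\left(3 \right)} + \sinh{\left(3 \right)} e_{12}


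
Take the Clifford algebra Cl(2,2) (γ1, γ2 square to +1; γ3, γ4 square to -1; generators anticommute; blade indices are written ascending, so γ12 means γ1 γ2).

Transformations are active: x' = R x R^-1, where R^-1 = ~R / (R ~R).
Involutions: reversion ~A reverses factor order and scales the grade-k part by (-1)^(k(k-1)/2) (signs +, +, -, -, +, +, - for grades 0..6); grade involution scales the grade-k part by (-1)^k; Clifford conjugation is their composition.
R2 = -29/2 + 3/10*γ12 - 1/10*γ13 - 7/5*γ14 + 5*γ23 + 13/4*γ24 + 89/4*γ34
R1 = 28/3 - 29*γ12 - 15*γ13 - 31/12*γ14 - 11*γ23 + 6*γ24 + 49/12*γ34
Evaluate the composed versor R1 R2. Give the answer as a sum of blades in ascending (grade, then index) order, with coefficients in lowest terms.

Distribute over the grade parts of R1 (each basis-blade product reordered to ascending indices, repeated generators contracted through their squares):
<R1>_0 (= 28/3) R2 = -406/3 + 14/5*γ12 - 14/15*γ13 - 196/15*γ14 + 140/3*γ23 + 91/3*γ24 + 623/3*γ34
<R1>_2 (= -29*γ12 - 15*γ13 - 31/12*γ14 - 11*γ23 + 6*γ24 + 49/12*γ34) R2 = -9003/80 + 82657/240*γ12 + 1923/80*γ13 + 1099/4*γ14 + 65359/240*γ23 + 3283/24*γ24 - 71/5*γ34 - 71063/120*γ1234
Summing the partial products and collecting blades:
Answer: -59489/240 + 83329/240*γ12 + 1109/48*γ13 + 15701/60*γ14 + 76559/240*γ23 + 1337/8*γ24 + 2902/15*γ34 - 71063/120*γ1234


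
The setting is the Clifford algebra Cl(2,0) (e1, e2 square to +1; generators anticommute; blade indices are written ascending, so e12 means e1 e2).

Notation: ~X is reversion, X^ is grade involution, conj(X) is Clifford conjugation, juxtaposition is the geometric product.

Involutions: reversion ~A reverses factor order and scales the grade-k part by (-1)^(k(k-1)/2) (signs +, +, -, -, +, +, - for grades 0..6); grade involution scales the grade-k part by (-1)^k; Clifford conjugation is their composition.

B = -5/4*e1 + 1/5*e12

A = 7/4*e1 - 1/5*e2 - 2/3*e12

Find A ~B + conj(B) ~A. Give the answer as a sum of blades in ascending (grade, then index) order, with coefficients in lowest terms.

first term: -557/240 - 1/25*e1 - 71/60*e2 - 1/4*e12
second term: 557/240 + 1/25*e1 + 71/60*e2 - 1/4*e12
Answer: -1/2*e12


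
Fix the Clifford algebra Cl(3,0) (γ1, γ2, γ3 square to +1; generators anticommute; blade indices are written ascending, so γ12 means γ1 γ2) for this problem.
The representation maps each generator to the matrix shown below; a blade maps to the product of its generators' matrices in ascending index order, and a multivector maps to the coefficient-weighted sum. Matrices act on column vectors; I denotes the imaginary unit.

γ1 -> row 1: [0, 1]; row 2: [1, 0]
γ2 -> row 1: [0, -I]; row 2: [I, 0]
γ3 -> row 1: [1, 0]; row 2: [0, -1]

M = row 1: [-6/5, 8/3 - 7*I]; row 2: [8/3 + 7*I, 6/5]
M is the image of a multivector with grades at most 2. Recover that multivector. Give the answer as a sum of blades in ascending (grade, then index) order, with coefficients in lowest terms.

Method: 1, rho(γ1), rho(γ2), rho(γ3) form a trace-orthogonal basis of the 2x2 complex matrices (tr(X Y) = 2 if X = Y, else 0), so M = m0*1 + m1*rho(γ1) + m2*rho(γ2) + m3*rho(γ3) with m0 = tr(M)/2 = 0, m1 = tr(M rho(γ1))/2 = 8/3, m2 = tr(M rho(γ2))/2 = 7, m3 = tr(M rho(γ3))/2 = -6/5.
Multiplying table entries, the bivector images are rho(γ12) = I*rho(γ3), rho(γ13) = -I*rho(γ2), rho(γ23) = I*rho(γ1); with real blade coefficients the real parts of m0..m3 are the coefficients of 1, γ1, γ2, γ3 and the imaginary parts give the bivectors (γ23: Im m1, γ13: -Im m2, γ12: Im m3).
Answer: 8/3*γ1 + 7*γ2 - 6/5*γ3


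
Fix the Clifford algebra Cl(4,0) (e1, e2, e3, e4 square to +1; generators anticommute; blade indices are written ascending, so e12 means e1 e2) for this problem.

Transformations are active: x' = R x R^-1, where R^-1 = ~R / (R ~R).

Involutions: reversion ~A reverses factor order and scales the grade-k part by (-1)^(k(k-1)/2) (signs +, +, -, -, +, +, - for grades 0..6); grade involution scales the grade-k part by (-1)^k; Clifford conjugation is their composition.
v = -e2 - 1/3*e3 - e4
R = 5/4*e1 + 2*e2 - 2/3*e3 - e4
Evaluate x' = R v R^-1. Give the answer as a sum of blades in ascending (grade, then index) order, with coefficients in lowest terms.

~R = 5/4*e1 + 2*e2 - 2/3*e3 - e4, and R ~R = 1009/144, so R^-1 = ~R / (1009/144).
R v = -7/9 - 5/4*e12 - 5/12*e13 - 5/4*e14 - 4/3*e23 - 3*e24 + 1/3*e34
Answer: -280/1009*e1 + 561/1009*e2 + 1457/3027*e3 + 1233/1009*e4


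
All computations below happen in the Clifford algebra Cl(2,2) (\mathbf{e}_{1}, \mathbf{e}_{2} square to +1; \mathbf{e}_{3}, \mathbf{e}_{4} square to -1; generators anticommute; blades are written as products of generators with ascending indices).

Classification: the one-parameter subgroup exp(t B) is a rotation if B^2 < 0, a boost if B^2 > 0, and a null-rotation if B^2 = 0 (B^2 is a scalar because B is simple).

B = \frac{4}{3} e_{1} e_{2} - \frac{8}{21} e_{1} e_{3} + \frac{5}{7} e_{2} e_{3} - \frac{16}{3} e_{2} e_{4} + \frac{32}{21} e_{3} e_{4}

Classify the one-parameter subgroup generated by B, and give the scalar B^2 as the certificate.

B^2 term by term: the squares give (\frac{4}{3})^2*(e_{1} e_{2})^2 + (-\frac{8}{21})^2*(e_{1} e_{3})^2 + (\frac{5}{7})^2*(e_{2} e_{3})^2 + (-\frac{16}{3})^2*(e_{2} e_{4})^2 + (\frac{32}{21})^2*(e_{3} e_{4})^2 = \frac{16}{9}*(-1) + \frac{64}{441}*(+1) + \frac{25}{49}*(+1) + \frac{256}{9}*(+1) + \frac{1024}{441}*(-1) = 25 (each basis 2-blade squares to minus the product of its generators' squares); cross terms between blades sharing an index anticommute and cancel; the commuting (index-disjoint) pairs give grade-4 terms 2*c*c'*(blade product), which cancel blade by blade — e_{1} e_{2} e_{3} e_{4}: \frac{256}{63} - \frac{256}{63} = 0 — confirming B is simple. So B^2 = 25.
Answer: boost, certificate B^2 = 25. Certificate logic: 25 is a conjugation-invariant scalar, so its sign fixes rotation versus boost versus null-rotation outright.


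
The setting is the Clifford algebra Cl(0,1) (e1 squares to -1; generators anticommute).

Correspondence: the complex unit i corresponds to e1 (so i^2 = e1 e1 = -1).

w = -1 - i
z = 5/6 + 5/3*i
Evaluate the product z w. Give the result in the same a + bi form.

In blades: z = 5/6 + 5/3*e1, w = -1 - e1.
Distribute z over w term by term (generator squares from the signature, products reordered to ascending indices): (5/6)*w = -5/6 - 5/6*e1; (5/3*e1)*w = 5/3 - 5/3*e1.
Sum: 5/6 - 5/2*e1; translating back through the correspondence:
Answer: 5/6 - 5/2*i


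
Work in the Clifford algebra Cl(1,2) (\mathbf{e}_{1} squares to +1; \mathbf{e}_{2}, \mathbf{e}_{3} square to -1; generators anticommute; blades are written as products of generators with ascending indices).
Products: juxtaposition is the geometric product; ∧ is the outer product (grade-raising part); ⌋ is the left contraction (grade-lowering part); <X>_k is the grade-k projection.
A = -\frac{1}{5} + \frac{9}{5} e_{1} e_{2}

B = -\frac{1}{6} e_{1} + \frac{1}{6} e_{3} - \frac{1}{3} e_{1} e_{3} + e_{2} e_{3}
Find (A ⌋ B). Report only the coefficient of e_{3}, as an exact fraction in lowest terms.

step 1: \frac{1}{30} e_{1} - \frac{1}{30} e_{3} + \frac{1}{15} e_{1} e_{3} - \frac{1}{5} e_{2} e_{3}
Answer: -\frac{1}{30}


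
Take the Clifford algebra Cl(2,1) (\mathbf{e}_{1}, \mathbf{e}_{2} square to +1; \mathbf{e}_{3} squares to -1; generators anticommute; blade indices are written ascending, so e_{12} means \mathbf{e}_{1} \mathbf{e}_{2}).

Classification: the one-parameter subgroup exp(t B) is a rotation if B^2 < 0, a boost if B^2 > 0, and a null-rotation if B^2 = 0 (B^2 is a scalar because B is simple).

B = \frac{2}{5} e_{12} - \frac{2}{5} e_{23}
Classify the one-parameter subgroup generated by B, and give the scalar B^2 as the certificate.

B^2 term by term: the squares give (\frac{2}{5})^2*(e_{12})^2 + (-\frac{2}{5})^2*(e_{23})^2 = \frac{4}{25}*(-1) + \frac{4}{25}*(+1) = 0 (each basis 2-blade squares to minus the product of its generators' squares); cross terms between blades sharing an index anticommute and cancel. So B^2 = 0.
Answer: null-rotation, certificate B^2 = 0. Certificate logic: 0 is a conjugation-invariant scalar, so its sign fixes rotation versus boost versus null-rotation outright.


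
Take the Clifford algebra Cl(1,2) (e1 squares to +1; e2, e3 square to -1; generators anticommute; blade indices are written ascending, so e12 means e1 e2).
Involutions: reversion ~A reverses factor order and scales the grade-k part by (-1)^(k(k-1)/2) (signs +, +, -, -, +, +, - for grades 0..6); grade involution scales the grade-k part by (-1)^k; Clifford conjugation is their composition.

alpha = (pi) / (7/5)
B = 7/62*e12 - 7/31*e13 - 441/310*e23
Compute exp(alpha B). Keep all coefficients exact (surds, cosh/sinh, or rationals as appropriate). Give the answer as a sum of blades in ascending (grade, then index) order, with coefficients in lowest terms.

B^2 term by term: the squares give (7/62)^2*(e12)^2 + (-7/31)^2*(e13)^2 + (-441/310)^2*(e23)^2 = 49/3844*(+1) + 49/961*(+1) + 194481/96100*(-1) = -49/25 (each basis 2-blade squares to minus the product of its generators' squares); cross terms between blades sharing an index anticommute and cancel. So B^2 = -49/25.
B^2 = -49/25 — the negative square puts this in the circular regime; l = 7/5, alpha*l = pi, so exp(alpha B) = cos(pi) + (sin(pi)/(7/5))*B = -1 + (0)*B.
Answer: -1


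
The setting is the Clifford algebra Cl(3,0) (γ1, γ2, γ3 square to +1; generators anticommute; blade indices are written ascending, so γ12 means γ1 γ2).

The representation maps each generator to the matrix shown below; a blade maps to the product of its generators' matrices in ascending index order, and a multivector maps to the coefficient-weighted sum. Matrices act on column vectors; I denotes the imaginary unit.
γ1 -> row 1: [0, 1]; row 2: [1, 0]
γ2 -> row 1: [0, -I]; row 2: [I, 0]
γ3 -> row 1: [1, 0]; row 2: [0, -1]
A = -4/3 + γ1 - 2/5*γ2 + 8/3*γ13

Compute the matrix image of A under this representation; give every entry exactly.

Bivector images (products of the table entries): rho(γ13) = rho(γ1)rho(γ3) = row 1: [0, -1]; row 2: [1, 0].
M = (-4/3)*1 + (1)*rho(γ1) + (-2/5)*rho(γ2) + (8/3)*rho(γ13), summed entrywise (1 is the identity matrix):
Answer: row 1: [-4/3, -5/3 + 2*I/5]; row 2: [11/3 - 2*I/5, -4/3]


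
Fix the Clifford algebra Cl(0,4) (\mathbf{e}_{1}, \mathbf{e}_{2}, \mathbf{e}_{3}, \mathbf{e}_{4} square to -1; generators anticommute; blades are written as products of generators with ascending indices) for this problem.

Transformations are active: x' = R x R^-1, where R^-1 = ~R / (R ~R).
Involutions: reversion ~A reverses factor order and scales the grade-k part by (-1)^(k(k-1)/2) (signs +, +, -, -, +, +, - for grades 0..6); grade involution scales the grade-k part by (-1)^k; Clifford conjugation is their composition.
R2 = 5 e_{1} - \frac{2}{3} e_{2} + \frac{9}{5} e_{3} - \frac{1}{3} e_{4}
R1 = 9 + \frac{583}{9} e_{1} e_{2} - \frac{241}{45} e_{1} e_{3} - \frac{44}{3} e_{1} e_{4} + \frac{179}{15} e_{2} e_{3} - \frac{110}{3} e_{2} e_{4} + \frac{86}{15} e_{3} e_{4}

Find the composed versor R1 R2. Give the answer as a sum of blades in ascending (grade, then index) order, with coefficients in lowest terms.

Distribute over the terms of R2 (each basis-blade product reordered to ascending indices, repeated generators contracted through their squares):
R1 (5 e_{1}) = 45 e_{1} + \frac{2915}{9} e_{2} - \frac{241}{9} e_{3} - \frac{220}{3} e_{4} + \frac{179}{3} e_{1} e_{2} e_{3} - \frac{550}{3} e_{1} e_{2} e_{4} + \frac{86}{3} e_{1} e_{3} e_{4}
R1 (-\frac{2}{3} e_{2}) = \frac{1166}{27} e_{1} - 6 e_{2} - \frac{358}{45} e_{3} + \frac{220}{9} e_{4} - \frac{482}{135} e_{1} e_{2} e_{3} - \frac{88}{9} e_{1} e_{2} e_{4} - \frac{172}{45} e_{2} e_{3} e_{4}
R1 (\frac{9}{5} e_{3}) = \frac{241}{25} e_{1} - \frac{537}{25} e_{2} + \frac{81}{5} e_{3} + \frac{258}{25} e_{4} + \frac{583}{5} e_{1} e_{2} e_{3} + \frac{132}{5} e_{1} e_{3} e_{4} + 66 e_{2} e_{3} e_{4}
R1 (-\frac{1}{3} e_{4}) = -\frac{44}{9} e_{1} - \frac{110}{9} e_{2} + \frac{86}{45} e_{3} - 3 e_{4} - \frac{583}{27} e_{1} e_{2} e_{4} + \frac{241}{135} e_{1} e_{3} e_{4} - \frac{179}{45} e_{2} e_{3} e_{4}
Summing the partial products and collecting blades:
Answer: \frac{62732}{675} e_{1} + \frac{21314}{75} e_{2} - \frac{748}{45} e_{3} - \frac{9353}{225} e_{4} + \frac{23314}{135} e_{1} e_{2} e_{3} - \frac{5797}{27} e_{1} e_{2} e_{4} + \frac{1535}{27} e_{1} e_{3} e_{4} + \frac{291}{5} e_{2} e_{3} e_{4}


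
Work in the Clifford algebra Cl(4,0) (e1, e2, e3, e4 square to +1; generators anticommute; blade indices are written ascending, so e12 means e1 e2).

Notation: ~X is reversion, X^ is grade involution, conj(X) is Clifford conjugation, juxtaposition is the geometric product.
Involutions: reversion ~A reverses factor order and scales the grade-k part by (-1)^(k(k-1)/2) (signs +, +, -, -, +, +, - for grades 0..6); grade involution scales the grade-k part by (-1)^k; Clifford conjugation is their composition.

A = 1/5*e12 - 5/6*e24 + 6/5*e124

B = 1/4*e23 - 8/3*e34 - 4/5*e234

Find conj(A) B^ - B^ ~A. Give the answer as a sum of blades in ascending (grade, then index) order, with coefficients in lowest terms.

first term: 2/3*e3 + 91/100*e13 + 20/9*e23 + 5/24*e34 + 16/5*e123 + 7/50*e134 + 8/15*e1234
second term: 2/3*e3 + 101/100*e13 - 20/9*e23 - 5/24*e34 + 16/5*e123 + 23/50*e134 + 8/15*e1234
Answer: -1/10*e13 + 40/9*e23 + 5/12*e34 - 8/25*e134


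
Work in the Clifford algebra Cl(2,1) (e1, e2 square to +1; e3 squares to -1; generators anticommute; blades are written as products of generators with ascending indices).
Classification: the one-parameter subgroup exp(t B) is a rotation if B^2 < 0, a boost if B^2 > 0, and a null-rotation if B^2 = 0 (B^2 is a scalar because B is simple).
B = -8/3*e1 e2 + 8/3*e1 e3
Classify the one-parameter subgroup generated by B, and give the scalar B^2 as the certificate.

B^2 term by term: the squares give (-8/3)^2*(e1 e2)^2 + (8/3)^2*(e1 e3)^2 = 64/9*(-1) + 64/9*(+1) = 0 (each basis 2-blade squares to minus the product of its generators' squares); cross terms between blades sharing an index anticommute and cancel. So B^2 = 0.
Answer: null-rotation, certificate B^2 = 0. No conjugation can change B^2 = 0; the sign gives the class.


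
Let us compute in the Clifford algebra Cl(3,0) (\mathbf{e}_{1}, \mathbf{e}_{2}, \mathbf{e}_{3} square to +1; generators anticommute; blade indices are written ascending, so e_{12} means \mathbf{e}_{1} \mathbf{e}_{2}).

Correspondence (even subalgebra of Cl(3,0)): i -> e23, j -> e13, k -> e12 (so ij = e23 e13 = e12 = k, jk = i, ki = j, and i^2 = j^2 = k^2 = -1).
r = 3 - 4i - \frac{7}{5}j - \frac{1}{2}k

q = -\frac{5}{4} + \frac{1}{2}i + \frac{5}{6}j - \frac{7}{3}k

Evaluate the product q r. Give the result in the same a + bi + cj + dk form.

In blades: q = -\frac{5}{4} - \frac{7}{3} e_{12} + \frac{5}{6} e_{13} + \frac{1}{2} e_{23}, r = 3 - \frac{1}{2} e_{12} - \frac{7}{5} e_{13} - 4 e_{23}.
Distribute q over r term by term (generator squares from the signature, products reordered to ascending indices): (-\frac{5}{4})*r = -\frac{15}{4} + \frac{5}{8} e_{12} + \frac{7}{4} e_{13} + 5 e_{23}; (-\frac{7}{3} e_{12})*r = -\frac{7}{6} - 7 e_{12} + \frac{28}{3} e_{13} - \frac{49}{15} e_{23}; (\frac{5}{6} e_{13})*r = \frac{7}{6} + \frac{10}{3} e_{12} + \frac{5}{2} e_{13} - \frac{5}{12} e_{23}; (\frac{1}{2} e_{23})*r = 2 - \frac{7}{10} e_{12} + \frac{1}{4} e_{13} + \frac{3}{2} e_{23}.
Sum: -\frac{7}{4} - \frac{449}{120} e_{12} + \frac{83}{6} e_{13} + \frac{169}{60} e_{23}; translating back through the correspondence:
Answer: -\frac{7}{4} + \frac{169}{60}i + \frac{83}{6}j - \frac{449}{120}k


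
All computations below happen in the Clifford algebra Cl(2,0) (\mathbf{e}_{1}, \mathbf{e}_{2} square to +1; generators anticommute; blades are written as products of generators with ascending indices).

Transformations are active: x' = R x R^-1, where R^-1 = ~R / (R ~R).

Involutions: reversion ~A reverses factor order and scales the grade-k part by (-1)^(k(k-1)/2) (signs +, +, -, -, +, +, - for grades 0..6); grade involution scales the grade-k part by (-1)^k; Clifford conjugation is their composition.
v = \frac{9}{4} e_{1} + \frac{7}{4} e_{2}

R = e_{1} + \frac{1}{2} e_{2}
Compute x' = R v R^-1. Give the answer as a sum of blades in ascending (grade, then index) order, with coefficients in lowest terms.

~R = e_{1} + \frac{1}{2} e_{2}, and R ~R = \frac{5}{4}, so R^-1 = ~R / (\frac{5}{4}).
R v = \frac{25}{8} + \frac{5}{8} e_{1} e_{2}
Answer: \frac{11}{4} e_{1} + \frac{3}{4} e_{2}


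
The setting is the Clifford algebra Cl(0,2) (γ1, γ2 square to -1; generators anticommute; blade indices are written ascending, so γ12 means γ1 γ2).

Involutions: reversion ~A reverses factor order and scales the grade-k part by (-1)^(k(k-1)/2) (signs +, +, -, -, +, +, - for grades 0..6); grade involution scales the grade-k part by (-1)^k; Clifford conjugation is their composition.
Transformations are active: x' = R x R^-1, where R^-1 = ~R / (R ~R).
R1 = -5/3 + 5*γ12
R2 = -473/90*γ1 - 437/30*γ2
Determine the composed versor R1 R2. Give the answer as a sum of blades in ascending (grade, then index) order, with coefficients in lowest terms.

Distribute over the terms of R1 (each basis-blade product reordered to ascending indices, repeated generators contracted through their squares):
(-5/3) R2 = 473/54*γ1 + 437/18*γ2
(5*γ12) R2 = 437/6*γ1 - 473/18*γ2
Summing the partial products and collecting blades:
Answer: 2203/27*γ1 - 2*γ2


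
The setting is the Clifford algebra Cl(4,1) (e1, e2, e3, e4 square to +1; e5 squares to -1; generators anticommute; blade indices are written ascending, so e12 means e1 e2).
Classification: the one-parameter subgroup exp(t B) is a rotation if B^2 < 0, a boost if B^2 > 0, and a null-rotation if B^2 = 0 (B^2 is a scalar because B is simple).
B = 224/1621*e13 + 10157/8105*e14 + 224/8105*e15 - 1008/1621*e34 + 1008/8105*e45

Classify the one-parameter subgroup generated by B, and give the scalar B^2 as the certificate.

B^2 term by term: the squares give (224/1621)^2*(e13)^2 + (10157/8105)^2*(e14)^2 + (224/8105)^2*(e15)^2 + (-1008/1621)^2*(e34)^2 + (1008/8105)^2*(e45)^2 = 50176/2627641*(-1) + 103164649/65691025*(-1) + 50176/65691025*(+1) + 1016064/2627641*(-1) + 1016064/65691025*(+1) = -49/25 (each basis 2-blade squares to minus the product of its generators' squares); cross terms between blades sharing an index anticommute and cancel; the commuting (index-disjoint) pairs give grade-4 terms 2*c*c'*(blade product), which cancel blade by blade — e1345: 451584/13138205 - 451584/13138205 = 0 — confirming B is simple. So B^2 = -49/25.
Answer: rotation, certificate B^2 = -49/25. The invariant at work: B^2 = -49/25 is unchanged by conjugation, hence its sign classifies the subgroup whatever basis B is written in.


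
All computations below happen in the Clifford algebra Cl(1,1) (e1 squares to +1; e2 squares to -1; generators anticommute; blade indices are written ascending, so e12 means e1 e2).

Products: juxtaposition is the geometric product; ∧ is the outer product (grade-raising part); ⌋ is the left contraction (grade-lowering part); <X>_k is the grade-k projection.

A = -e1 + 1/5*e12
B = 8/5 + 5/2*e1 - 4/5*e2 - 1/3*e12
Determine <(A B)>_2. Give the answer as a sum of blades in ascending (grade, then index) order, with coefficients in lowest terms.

step 1: -77/30 - 36/25*e1 - 1/6*e2 + 28/25*e12
step 2: 28/25*e12
Answer: 28/25*e12


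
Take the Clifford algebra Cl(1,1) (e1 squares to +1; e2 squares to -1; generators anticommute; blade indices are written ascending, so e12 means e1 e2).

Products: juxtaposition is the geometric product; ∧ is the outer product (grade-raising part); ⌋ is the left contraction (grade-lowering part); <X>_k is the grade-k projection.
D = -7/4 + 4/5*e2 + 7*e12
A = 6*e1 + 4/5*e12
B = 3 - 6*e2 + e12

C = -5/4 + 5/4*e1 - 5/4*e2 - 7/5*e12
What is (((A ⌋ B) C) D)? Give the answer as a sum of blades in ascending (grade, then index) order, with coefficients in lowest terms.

step 1: 4/5 + 6*e2
step 2: 13/2 - 37/5*e1 - 17/2*e2 - 431/50*e12
step 3: -12983/200 - 19827/500*e1 - 1269/40*e2 + 10933/200*e12
Answer: -12983/200 - 19827/500*e1 - 1269/40*e2 + 10933/200*e12


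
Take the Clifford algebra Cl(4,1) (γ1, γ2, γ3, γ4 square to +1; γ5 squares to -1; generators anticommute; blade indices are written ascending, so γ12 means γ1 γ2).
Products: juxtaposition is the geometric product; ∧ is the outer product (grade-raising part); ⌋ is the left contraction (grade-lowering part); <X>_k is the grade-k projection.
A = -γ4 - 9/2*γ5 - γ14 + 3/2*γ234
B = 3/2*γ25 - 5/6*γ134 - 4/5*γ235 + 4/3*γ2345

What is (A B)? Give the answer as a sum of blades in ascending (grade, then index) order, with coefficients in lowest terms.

step 1: -27/4*γ2 + 5/6*γ3 - 2*γ5 - 5/4*γ12 + 5/6*γ13 - 18/5*γ23 + 6/5*γ45 - 6*γ234 - 4/3*γ235 + 3/2*γ245 + 9/4*γ345 - 4/3*γ1235 + 3/2*γ1245 - 15/4*γ1345 + 4/5*γ2345 + 4/5*γ12345
Answer: -27/4*γ2 + 5/6*γ3 - 2*γ5 - 5/4*γ12 + 5/6*γ13 - 18/5*γ23 + 6/5*γ45 - 6*γ234 - 4/3*γ235 + 3/2*γ245 + 9/4*γ345 - 4/3*γ1235 + 3/2*γ1245 - 15/4*γ1345 + 4/5*γ2345 + 4/5*γ12345


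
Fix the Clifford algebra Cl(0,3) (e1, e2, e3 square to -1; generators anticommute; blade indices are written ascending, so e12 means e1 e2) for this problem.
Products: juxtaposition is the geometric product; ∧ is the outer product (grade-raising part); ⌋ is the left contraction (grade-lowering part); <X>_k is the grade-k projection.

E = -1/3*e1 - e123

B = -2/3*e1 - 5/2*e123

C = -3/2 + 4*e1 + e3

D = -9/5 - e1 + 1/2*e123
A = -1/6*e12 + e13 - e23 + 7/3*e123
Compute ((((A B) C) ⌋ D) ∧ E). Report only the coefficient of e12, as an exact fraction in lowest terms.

step 1: -35/6 - 5/2*e1 - 43/18*e2 - 13/12*e3 + 14/9*e23 + 2/3*e123
step 2: 119/6 - 235/12*e1 + 73/36*e2 - 101/24*e3 + 80/9*e12 + 11/6*e13 - 133/18*e23 + 47/9*e123
step 3: -9481/180 - 581/36*e1 + 11/12*e2 - 40/9*e3 + 101/48*e12 + 73/72*e13 + 235/24*e23 + 119/12*e123
step 4: 9481/540*e1 + 11/36*e12 - 40/27*e13 + 5929/120*e123
Answer: 11/36


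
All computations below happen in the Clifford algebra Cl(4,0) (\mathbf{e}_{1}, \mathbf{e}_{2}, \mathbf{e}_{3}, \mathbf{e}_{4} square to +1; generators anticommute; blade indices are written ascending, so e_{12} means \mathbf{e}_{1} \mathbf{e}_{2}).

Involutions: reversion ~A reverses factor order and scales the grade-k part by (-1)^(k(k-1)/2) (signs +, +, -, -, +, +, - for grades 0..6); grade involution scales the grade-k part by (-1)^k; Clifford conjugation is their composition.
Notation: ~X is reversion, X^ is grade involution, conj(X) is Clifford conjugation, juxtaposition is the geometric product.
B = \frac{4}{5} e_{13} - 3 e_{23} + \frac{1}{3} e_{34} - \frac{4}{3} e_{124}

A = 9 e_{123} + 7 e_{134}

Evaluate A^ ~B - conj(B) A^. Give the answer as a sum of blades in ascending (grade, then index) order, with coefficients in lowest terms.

first term: \frac{74}{3} e_{1} + \frac{36}{5} e_{2} - \frac{28}{5} e_{4} - \frac{28}{3} e_{23} + 12 e_{34} + 24 e_{124}
second term: \frac{74}{3} e_{1} + \frac{36}{5} e_{2} - \frac{28}{5} e_{4} - \frac{28}{3} e_{23} + 12 e_{34} - 24 e_{124}
Answer: 48 e_{124}


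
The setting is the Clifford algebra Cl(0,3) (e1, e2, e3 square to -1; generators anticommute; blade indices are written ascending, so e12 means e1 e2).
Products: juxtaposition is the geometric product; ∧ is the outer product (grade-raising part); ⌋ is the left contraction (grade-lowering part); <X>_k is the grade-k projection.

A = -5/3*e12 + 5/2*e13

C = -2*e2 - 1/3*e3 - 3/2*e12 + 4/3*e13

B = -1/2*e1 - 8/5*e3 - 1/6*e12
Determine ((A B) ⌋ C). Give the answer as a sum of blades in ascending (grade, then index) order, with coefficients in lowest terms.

step 1: -5/18 + 4*e1 + 5/6*e2 - 5/4*e3 + 5/12*e23 + 8/3*e123
step 2: 5/4 - 35/12*e1 + 59/9*e2 - 283/54*e3 + 5/12*e12 - 10/27*e13
Answer: 5/4 - 35/12*e1 + 59/9*e2 - 283/54*e3 + 5/12*e12 - 10/27*e13


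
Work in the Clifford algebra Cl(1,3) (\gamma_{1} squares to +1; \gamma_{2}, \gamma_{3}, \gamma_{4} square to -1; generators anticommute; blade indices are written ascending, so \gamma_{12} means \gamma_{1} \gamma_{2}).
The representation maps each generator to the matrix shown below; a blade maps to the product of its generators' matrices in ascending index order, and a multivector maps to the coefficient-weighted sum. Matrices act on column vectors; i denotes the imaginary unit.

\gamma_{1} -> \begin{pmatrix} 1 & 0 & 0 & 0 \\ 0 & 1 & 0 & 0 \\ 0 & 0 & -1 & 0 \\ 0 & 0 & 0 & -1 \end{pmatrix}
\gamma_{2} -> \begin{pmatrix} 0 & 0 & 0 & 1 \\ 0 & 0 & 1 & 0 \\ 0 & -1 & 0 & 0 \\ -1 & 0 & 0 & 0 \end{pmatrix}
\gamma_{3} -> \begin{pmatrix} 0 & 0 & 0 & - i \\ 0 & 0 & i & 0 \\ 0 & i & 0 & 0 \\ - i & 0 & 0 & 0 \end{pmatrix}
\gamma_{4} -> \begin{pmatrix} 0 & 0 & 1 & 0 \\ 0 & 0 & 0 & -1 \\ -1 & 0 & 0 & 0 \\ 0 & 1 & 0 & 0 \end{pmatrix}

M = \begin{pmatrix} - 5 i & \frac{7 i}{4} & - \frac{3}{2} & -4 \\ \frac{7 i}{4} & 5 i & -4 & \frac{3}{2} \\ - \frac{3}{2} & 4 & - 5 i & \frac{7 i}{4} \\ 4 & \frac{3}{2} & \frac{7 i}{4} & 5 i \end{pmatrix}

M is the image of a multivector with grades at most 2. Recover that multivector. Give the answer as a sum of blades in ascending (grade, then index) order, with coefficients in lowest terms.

Method: the blade images are trace-orthogonal — tr(rho(e_A) rho(e_B)^-1) = 4 if A = B and 0 otherwise — and rho(e_A)^-1 = (e_A)^2 * rho(e_A) with (e_A)^2 = +1 or -1, so the coefficient of e_A in the preimage is (e_A)^2 * tr(M rho(e_A))/4.
Nonzero projections over blades of grade <= 2: \gamma_{2}: (\gamma_{2})^2 = -1, tr(M rho(\gamma_{2})) = 16, coefficient -4; \gamma_{14}: (\gamma_{14})^2 = +1, tr(M rho(\gamma_{14})) = -6, coefficient -\frac{3}{2}; \gamma_{23}: (\gamma_{23})^2 = -1, tr(M rho(\gamma_{23})) = -20, coefficient 5; \gamma_{34}: (\gamma_{34})^2 = -1, tr(M rho(\gamma_{34})) = 7, coefficient -\frac{7}{4}. Every other blade of grade <= 2 projects to 0.
Answer: -4 \gamma_{2} - \frac{3}{2} \gamma_{14} + 5 \gamma_{23} - \frac{7}{4} \gamma_{34}


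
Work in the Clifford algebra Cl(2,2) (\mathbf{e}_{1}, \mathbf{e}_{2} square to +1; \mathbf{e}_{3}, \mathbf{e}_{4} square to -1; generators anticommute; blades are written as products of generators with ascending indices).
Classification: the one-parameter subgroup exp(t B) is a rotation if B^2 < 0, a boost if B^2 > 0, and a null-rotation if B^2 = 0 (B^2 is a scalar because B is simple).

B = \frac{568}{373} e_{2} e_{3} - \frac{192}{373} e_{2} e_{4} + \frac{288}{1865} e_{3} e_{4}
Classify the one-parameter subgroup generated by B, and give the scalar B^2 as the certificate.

B^2 term by term: the squares give (\frac{568}{373})^2*(e_{2} e_{3})^2 + (-\frac{192}{373})^2*(e_{2} e_{4})^2 + (\frac{288}{1865})^2*(e_{3} e_{4})^2 = \frac{322624}{139129}*(+1) + \frac{36864}{139129}*(+1) + \frac{82944}{3478225}*(-1) = \frac{64}{25} (each basis 2-blade squares to minus the product of its generators' squares); cross terms between blades sharing an index anticommute and cancel. So B^2 = \frac{64}{25}.
Answer: boost, certificate B^2 = \frac{64}{25}. One invariant decides it: the square \frac{64}{25} survives every conjugation, and its sign is exactly the classification.


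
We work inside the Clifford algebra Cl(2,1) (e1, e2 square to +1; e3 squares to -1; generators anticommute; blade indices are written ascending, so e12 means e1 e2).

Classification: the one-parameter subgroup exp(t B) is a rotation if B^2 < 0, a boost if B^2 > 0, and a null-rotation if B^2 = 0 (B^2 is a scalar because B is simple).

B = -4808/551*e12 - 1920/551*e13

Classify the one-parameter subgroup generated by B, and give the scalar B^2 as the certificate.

B^2 term by term: the squares give (-4808/551)^2*(e12)^2 + (-1920/551)^2*(e13)^2 = 23116864/303601*(-1) + 3686400/303601*(+1) = -64 (each basis 2-blade squares to minus the product of its generators' squares); cross terms between blades sharing an index anticommute and cancel. So B^2 = -64.
Answer: rotation, certificate B^2 = -64. One invariant decides it: the square -64 survives every conjugation, and its sign is exactly the classification.


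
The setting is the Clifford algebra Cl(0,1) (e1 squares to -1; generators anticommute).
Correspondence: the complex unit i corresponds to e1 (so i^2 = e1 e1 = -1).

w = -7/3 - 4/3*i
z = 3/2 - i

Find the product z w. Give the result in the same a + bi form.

In blades: z = 3/2 - e1, w = -7/3 - 4/3*e1.
Distribute z over w term by term (generator squares from the signature, products reordered to ascending indices): (3/2)*w = -7/2 - 2*e1; (-e1)*w = -4/3 + 7/3*e1.
Sum: -29/6 + 1/3*e1; translating back through the correspondence:
Answer: -29/6 + 1/3*i


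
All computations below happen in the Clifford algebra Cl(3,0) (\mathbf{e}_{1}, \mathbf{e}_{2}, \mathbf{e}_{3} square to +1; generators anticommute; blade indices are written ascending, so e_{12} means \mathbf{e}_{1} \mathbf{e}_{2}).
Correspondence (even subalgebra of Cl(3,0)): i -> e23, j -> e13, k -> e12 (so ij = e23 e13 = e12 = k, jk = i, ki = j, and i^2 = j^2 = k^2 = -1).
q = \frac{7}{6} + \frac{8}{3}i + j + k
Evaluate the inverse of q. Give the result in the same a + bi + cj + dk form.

In blades: q = \frac{7}{6} + e_{12} + e_{13} + \frac{8}{3} e_{23}.
With qbar = \frac{7}{6} - e_{12} - e_{13} - \frac{8}{3} e_{23} (scalar fixed, mapped units negated), q qbar = \frac{377}{36} (the sum of squared coefficients), so q^-1 = qbar / (\frac{377}{36}) = \frac{42}{377} - \frac{36}{377} e_{12} - \frac{36}{377} e_{13} - \frac{96}{377} e_{23}; translating back:
Answer: \frac{42}{377} - \frac{96}{377}i - \frac{36}{377}j - \frac{36}{377}k


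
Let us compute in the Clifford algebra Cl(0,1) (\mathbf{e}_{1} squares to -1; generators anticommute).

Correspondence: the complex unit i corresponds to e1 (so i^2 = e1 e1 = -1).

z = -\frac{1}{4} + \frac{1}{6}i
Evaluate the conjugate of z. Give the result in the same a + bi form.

In blades: z = -\frac{1}{4} + \frac{1}{6} e_{1}.
Conjugation here is Clifford conjugation: the scalar is fixed and the grade-1 and grade-2 blades all flip sign, giving -\frac{1}{4} - \frac{1}{6} e_{1}; translating back:
Answer: -\frac{1}{4} - \frac{1}{6}i


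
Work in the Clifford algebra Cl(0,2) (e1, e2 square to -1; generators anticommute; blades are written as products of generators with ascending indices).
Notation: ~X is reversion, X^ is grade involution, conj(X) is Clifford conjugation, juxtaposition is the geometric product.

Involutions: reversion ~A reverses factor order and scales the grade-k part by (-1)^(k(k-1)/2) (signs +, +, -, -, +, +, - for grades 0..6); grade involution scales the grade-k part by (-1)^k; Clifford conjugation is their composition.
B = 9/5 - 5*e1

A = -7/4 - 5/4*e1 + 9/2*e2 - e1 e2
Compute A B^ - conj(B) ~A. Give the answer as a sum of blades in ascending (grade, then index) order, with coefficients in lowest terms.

first term: 31/10 - 11*e1 + 31/10*e2 - 243/10*e1 e2
second term: 31/10 - 11*e1 + 31/10*e2 + 243/10*e1 e2
Answer: -243/5*e1 e2


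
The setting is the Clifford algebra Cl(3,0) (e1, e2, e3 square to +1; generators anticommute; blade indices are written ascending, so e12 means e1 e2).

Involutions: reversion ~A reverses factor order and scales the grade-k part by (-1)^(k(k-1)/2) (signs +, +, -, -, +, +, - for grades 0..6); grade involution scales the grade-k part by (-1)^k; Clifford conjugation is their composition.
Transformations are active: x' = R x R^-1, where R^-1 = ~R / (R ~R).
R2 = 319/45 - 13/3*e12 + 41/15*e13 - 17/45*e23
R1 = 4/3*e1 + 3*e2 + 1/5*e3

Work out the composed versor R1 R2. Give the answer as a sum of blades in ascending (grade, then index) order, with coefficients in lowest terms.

Distribute over the terms of R1 (each basis-blade product reordered to ascending indices, repeated generators contracted through their squares):
(4/3*e1) R2 = 1276/135*e1 - 52/9*e2 + 164/45*e3 - 68/135*e123
(3*e2) R2 = 13*e1 + 319/15*e2 - 17/15*e3 - 41/5*e123
(1/5*e3) R2 = -41/75*e1 + 17/225*e2 + 319/225*e3 - 13/15*e123
Summing the partial products and collecting blades:
Answer: 14786/675*e1 + 3502/225*e2 + 884/225*e3 - 1292/135*e123


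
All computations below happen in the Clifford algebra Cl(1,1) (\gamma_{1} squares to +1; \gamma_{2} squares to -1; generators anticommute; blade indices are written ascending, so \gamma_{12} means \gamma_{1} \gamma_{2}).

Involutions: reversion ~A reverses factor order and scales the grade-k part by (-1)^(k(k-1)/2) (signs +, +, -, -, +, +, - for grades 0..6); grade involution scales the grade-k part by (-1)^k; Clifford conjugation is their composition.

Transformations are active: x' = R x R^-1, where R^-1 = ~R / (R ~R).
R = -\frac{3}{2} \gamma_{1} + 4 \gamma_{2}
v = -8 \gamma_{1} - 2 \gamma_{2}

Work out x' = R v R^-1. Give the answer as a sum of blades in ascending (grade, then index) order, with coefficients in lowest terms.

~R = -\frac{3}{2} \gamma_{1} + 4 \gamma_{2}, and R ~R = -\frac{55}{4}, so R^-1 = ~R / (-\frac{55}{4}).
R v = 20 + 35 \gamma_{12}
Answer: \frac{136}{11} \gamma_{1} - \frac{106}{11} \gamma_{2}


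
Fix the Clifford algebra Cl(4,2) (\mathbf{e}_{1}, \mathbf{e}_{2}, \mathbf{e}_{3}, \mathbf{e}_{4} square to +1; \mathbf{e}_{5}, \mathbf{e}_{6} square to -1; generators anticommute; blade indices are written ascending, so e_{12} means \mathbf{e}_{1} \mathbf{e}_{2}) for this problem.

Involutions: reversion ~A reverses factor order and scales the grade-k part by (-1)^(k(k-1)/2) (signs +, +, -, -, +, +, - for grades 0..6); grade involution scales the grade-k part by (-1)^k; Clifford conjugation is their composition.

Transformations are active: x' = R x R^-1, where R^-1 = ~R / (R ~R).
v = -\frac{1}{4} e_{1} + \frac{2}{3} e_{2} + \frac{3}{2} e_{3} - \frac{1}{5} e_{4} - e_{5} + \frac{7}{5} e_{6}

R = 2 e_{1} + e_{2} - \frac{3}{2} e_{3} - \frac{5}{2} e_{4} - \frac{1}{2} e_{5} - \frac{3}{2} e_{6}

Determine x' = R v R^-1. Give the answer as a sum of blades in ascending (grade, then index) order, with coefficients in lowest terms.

~R = 2 e_{1} + e_{2} - \frac{3}{2} e_{3} - \frac{5}{2} e_{4} - \frac{1}{2} e_{5} - \frac{3}{2} e_{6}, and R ~R = 11, so R^-1 = ~R / (11).
R v = \frac{1}{60} + \frac{19}{12} e_{12} + \frac{21}{8} e_{13} - \frac{41}{40} e_{14} - \frac{17}{8} e_{15} + \frac{97}{40} e_{16} + \frac{5}{2} e_{23} + \frac{22}{15} e_{24} - \frac{2}{3} e_{25} + \frac{12}{5} e_{26} + \frac{81}{20} e_{34} + \frac{9}{4} e_{35} + \frac{3}{20} e_{36} + \frac{12}{5} e_{45} - \frac{19}{5} e_{46} - \frac{11}{5} e_{56}
Answer: \frac{169}{660} e_{1} - \frac{73}{110} e_{2} - \frac{331}{220} e_{3} + \frac{127}{660} e_{4} + \frac{659}{660} e_{5} - \frac{309}{220} e_{6}
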